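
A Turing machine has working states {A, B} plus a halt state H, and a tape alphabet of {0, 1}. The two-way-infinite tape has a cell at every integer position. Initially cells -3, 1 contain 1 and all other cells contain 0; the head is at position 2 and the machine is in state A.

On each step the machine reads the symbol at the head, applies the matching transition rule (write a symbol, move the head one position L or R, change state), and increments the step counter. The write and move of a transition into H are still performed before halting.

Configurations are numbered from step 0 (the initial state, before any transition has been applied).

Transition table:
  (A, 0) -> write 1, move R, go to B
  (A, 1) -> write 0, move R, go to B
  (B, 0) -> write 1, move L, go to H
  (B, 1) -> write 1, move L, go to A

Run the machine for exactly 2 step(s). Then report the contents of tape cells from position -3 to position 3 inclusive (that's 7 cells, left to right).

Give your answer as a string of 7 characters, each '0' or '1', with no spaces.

Step 1: in state A at pos 2, read 0 -> (A,0)->write 1,move R,goto B. Now: state=B, head=3, tape[-4..4]=010001100 (head:        ^)
Step 2: in state B at pos 3, read 0 -> (B,0)->write 1,move L,goto H. Now: state=H, head=2, tape[-4..4]=010001110 (head:       ^)

Answer: 1000111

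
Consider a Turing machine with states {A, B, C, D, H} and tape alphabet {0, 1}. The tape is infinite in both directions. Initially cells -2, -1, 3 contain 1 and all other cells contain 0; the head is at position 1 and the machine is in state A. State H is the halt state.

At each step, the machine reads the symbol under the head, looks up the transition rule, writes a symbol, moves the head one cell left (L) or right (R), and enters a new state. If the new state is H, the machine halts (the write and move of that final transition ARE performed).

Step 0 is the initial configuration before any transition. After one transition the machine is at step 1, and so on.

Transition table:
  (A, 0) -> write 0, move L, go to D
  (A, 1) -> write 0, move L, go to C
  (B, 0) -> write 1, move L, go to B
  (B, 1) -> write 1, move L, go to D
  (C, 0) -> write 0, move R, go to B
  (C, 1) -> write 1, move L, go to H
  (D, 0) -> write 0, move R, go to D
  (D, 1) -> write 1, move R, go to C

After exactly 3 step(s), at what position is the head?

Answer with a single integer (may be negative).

Step 1: in state A at pos 1, read 0 -> (A,0)->write 0,move L,goto D. Now: state=D, head=0, tape[-3..4]=01100010 (head:    ^)
Step 2: in state D at pos 0, read 0 -> (D,0)->write 0,move R,goto D. Now: state=D, head=1, tape[-3..4]=01100010 (head:     ^)
Step 3: in state D at pos 1, read 0 -> (D,0)->write 0,move R,goto D. Now: state=D, head=2, tape[-3..4]=01100010 (head:      ^)

Answer: 2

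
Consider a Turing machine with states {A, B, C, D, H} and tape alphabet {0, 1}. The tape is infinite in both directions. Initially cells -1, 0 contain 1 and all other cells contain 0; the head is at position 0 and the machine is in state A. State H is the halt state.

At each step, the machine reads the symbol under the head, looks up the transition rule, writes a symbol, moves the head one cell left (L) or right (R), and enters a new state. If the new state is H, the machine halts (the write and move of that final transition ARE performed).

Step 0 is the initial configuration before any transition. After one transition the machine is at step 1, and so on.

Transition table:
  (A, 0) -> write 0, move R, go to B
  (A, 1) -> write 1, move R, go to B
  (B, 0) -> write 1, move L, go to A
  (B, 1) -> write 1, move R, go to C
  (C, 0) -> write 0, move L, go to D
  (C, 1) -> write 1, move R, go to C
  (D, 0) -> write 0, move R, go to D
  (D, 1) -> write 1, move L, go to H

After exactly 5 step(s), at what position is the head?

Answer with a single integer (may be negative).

Answer: 1

Derivation:
Step 1: in state A at pos 0, read 1 -> (A,1)->write 1,move R,goto B. Now: state=B, head=1, tape[-2..2]=01100 (head:    ^)
Step 2: in state B at pos 1, read 0 -> (B,0)->write 1,move L,goto A. Now: state=A, head=0, tape[-2..2]=01110 (head:   ^)
Step 3: in state A at pos 0, read 1 -> (A,1)->write 1,move R,goto B. Now: state=B, head=1, tape[-2..2]=01110 (head:    ^)
Step 4: in state B at pos 1, read 1 -> (B,1)->write 1,move R,goto C. Now: state=C, head=2, tape[-2..3]=011100 (head:     ^)
Step 5: in state C at pos 2, read 0 -> (C,0)->write 0,move L,goto D. Now: state=D, head=1, tape[-2..3]=011100 (head:    ^)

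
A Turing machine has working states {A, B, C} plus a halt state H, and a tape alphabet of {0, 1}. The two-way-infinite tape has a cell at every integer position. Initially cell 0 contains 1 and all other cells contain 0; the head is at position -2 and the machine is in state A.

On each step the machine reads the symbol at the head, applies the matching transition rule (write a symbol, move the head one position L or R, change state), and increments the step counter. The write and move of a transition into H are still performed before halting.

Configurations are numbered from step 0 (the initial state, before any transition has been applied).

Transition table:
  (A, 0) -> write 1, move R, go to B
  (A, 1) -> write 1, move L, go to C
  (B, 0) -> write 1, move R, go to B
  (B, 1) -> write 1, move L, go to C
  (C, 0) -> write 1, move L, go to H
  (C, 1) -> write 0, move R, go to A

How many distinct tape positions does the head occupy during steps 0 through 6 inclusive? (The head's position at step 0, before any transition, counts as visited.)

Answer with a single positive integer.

Step 1: in state A at pos -2, read 0 -> (A,0)->write 1,move R,goto B. Now: state=B, head=-1, tape[-3..1]=01010 (head:   ^)
Step 2: in state B at pos -1, read 0 -> (B,0)->write 1,move R,goto B. Now: state=B, head=0, tape[-3..1]=01110 (head:    ^)
Step 3: in state B at pos 0, read 1 -> (B,1)->write 1,move L,goto C. Now: state=C, head=-1, tape[-3..1]=01110 (head:   ^)
Step 4: in state C at pos -1, read 1 -> (C,1)->write 0,move R,goto A. Now: state=A, head=0, tape[-3..1]=01010 (head:    ^)
Step 5: in state A at pos 0, read 1 -> (A,1)->write 1,move L,goto C. Now: state=C, head=-1, tape[-3..1]=01010 (head:   ^)
Step 6: in state C at pos -1, read 0 -> (C,0)->write 1,move L,goto H. Now: state=H, head=-2, tape[-3..1]=01110 (head:  ^)
Head positions at steps 0..6: starting at -2, distinct positions visited = {-2, -1, 0} -> 3 position(s)

Answer: 3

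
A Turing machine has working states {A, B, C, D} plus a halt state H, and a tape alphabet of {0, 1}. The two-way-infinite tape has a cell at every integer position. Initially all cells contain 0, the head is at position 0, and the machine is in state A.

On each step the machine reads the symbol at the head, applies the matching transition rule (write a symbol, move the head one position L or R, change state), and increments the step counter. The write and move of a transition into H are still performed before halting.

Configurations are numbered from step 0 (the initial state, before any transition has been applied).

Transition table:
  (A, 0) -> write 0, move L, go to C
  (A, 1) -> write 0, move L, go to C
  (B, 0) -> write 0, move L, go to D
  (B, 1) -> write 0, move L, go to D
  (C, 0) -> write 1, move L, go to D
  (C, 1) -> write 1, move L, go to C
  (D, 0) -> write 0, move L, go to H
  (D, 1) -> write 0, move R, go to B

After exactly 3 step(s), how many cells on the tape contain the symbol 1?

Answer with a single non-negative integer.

Answer: 1

Derivation:
Step 1: in state A at pos 0, read 0 -> (A,0)->write 0,move L,goto C. Now: state=C, head=-1, tape[-2..1]=0000 (head:  ^)
Step 2: in state C at pos -1, read 0 -> (C,0)->write 1,move L,goto D. Now: state=D, head=-2, tape[-3..1]=00100 (head:  ^)
Step 3: in state D at pos -2, read 0 -> (D,0)->write 0,move L,goto H. Now: state=H, head=-3, tape[-4..1]=000100 (head:  ^)
Cells containing 1 after step 3: {-1} -> 1 cell(s)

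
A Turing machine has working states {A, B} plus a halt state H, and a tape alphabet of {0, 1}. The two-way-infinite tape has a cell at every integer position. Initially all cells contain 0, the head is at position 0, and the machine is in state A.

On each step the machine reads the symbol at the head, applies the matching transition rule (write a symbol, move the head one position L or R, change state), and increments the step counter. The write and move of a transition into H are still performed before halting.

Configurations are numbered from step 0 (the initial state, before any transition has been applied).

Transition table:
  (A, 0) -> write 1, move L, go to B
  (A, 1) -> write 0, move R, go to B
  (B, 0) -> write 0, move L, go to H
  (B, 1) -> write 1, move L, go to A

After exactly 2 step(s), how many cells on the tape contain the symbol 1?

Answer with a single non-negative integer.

Step 1: in state A at pos 0, read 0 -> (A,0)->write 1,move L,goto B. Now: state=B, head=-1, tape[-2..1]=0010 (head:  ^)
Step 2: in state B at pos -1, read 0 -> (B,0)->write 0,move L,goto H. Now: state=H, head=-2, tape[-3..1]=00010 (head:  ^)
Cells containing 1 after step 2: {0} -> 1 cell(s)

Answer: 1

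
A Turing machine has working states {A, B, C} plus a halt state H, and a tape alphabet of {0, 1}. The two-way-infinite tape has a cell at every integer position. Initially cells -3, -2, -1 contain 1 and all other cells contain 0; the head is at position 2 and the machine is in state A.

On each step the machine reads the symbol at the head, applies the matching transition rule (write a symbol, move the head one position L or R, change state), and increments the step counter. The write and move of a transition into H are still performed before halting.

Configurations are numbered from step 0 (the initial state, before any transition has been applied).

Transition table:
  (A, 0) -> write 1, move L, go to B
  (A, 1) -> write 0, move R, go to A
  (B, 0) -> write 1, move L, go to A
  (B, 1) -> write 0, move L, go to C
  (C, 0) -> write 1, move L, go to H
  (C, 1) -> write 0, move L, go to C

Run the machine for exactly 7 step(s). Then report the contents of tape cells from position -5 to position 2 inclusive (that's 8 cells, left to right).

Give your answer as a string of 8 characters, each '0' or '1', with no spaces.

Answer: 01000111

Derivation:
Step 1: in state A at pos 2, read 0 -> (A,0)->write 1,move L,goto B. Now: state=B, head=1, tape[-4..3]=01110010 (head:      ^)
Step 2: in state B at pos 1, read 0 -> (B,0)->write 1,move L,goto A. Now: state=A, head=0, tape[-4..3]=01110110 (head:     ^)
Step 3: in state A at pos 0, read 0 -> (A,0)->write 1,move L,goto B. Now: state=B, head=-1, tape[-4..3]=01111110 (head:    ^)
Step 4: in state B at pos -1, read 1 -> (B,1)->write 0,move L,goto C. Now: state=C, head=-2, tape[-4..3]=01101110 (head:   ^)
Step 5: in state C at pos -2, read 1 -> (C,1)->write 0,move L,goto C. Now: state=C, head=-3, tape[-4..3]=01001110 (head:  ^)
Step 6: in state C at pos -3, read 1 -> (C,1)->write 0,move L,goto C. Now: state=C, head=-4, tape[-5..3]=000001110 (head:  ^)
Step 7: in state C at pos -4, read 0 -> (C,0)->write 1,move L,goto H. Now: state=H, head=-5, tape[-6..3]=0010001110 (head:  ^)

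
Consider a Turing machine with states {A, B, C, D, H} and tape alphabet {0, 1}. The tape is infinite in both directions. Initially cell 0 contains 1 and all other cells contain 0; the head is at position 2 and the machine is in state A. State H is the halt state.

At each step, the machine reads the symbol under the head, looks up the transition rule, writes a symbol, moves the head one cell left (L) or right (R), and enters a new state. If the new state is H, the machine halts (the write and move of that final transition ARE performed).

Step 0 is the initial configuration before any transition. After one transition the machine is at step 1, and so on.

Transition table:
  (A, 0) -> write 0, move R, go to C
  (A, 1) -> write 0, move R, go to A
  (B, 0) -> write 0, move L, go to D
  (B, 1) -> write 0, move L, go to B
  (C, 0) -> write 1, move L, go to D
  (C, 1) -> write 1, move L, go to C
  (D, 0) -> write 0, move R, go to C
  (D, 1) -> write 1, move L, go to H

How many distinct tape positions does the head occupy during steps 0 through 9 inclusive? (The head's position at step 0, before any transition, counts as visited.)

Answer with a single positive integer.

Answer: 5

Derivation:
Step 1: in state A at pos 2, read 0 -> (A,0)->write 0,move R,goto C. Now: state=C, head=3, tape[-1..4]=010000 (head:     ^)
Step 2: in state C at pos 3, read 0 -> (C,0)->write 1,move L,goto D. Now: state=D, head=2, tape[-1..4]=010010 (head:    ^)
Step 3: in state D at pos 2, read 0 -> (D,0)->write 0,move R,goto C. Now: state=C, head=3, tape[-1..4]=010010 (head:     ^)
Step 4: in state C at pos 3, read 1 -> (C,1)->write 1,move L,goto C. Now: state=C, head=2, tape[-1..4]=010010 (head:    ^)
Step 5: in state C at pos 2, read 0 -> (C,0)->write 1,move L,goto D. Now: state=D, head=1, tape[-1..4]=010110 (head:   ^)
Step 6: in state D at pos 1, read 0 -> (D,0)->write 0,move R,goto C. Now: state=C, head=2, tape[-1..4]=010110 (head:    ^)
Step 7: in state C at pos 2, read 1 -> (C,1)->write 1,move L,goto C. Now: state=C, head=1, tape[-1..4]=010110 (head:   ^)
Step 8: in state C at pos 1, read 0 -> (C,0)->write 1,move L,goto D. Now: state=D, head=0, tape[-1..4]=011110 (head:  ^)
Step 9: in state D at pos 0, read 1 -> (D,1)->write 1,move L,goto H. Now: state=H, head=-1, tape[-2..4]=0011110 (head:  ^)
Head positions at steps 0..9: starting at 2, distinct positions visited = {-1, 0, 1, 2, 3} -> 5 position(s)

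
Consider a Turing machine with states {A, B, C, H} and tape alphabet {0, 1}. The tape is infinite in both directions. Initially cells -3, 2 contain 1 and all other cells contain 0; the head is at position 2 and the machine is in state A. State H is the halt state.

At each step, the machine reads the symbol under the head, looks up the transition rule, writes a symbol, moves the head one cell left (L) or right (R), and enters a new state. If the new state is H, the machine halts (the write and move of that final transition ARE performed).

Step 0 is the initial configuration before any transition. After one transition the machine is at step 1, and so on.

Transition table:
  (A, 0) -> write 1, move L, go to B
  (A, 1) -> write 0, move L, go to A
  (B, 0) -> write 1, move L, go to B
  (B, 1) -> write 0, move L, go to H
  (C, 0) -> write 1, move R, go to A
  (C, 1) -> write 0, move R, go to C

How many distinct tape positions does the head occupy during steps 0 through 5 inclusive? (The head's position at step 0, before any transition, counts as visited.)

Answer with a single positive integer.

Answer: 6

Derivation:
Step 1: in state A at pos 2, read 1 -> (A,1)->write 0,move L,goto A. Now: state=A, head=1, tape[-4..3]=01000000 (head:      ^)
Step 2: in state A at pos 1, read 0 -> (A,0)->write 1,move L,goto B. Now: state=B, head=0, tape[-4..3]=01000100 (head:     ^)
Step 3: in state B at pos 0, read 0 -> (B,0)->write 1,move L,goto B. Now: state=B, head=-1, tape[-4..3]=01001100 (head:    ^)
Step 4: in state B at pos -1, read 0 -> (B,0)->write 1,move L,goto B. Now: state=B, head=-2, tape[-4..3]=01011100 (head:   ^)
Step 5: in state B at pos -2, read 0 -> (B,0)->write 1,move L,goto B. Now: state=B, head=-3, tape[-4..3]=01111100 (head:  ^)
Head positions at steps 0..5: starting at 2, distinct positions visited = {-3, -2, -1, 0, 1, 2} -> 6 position(s)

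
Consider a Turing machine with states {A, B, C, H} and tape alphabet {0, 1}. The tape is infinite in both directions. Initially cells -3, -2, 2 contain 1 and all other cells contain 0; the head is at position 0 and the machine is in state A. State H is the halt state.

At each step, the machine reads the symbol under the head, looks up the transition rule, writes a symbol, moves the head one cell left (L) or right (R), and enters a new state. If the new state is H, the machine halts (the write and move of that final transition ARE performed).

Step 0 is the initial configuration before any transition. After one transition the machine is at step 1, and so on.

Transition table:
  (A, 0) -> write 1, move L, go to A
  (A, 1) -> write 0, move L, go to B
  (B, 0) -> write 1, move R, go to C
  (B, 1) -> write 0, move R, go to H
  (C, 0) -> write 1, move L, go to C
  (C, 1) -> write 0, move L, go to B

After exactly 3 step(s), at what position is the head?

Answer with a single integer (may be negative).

Answer: -3

Derivation:
Step 1: in state A at pos 0, read 0 -> (A,0)->write 1,move L,goto A. Now: state=A, head=-1, tape[-4..3]=01101010 (head:    ^)
Step 2: in state A at pos -1, read 0 -> (A,0)->write 1,move L,goto A. Now: state=A, head=-2, tape[-4..3]=01111010 (head:   ^)
Step 3: in state A at pos -2, read 1 -> (A,1)->write 0,move L,goto B. Now: state=B, head=-3, tape[-4..3]=01011010 (head:  ^)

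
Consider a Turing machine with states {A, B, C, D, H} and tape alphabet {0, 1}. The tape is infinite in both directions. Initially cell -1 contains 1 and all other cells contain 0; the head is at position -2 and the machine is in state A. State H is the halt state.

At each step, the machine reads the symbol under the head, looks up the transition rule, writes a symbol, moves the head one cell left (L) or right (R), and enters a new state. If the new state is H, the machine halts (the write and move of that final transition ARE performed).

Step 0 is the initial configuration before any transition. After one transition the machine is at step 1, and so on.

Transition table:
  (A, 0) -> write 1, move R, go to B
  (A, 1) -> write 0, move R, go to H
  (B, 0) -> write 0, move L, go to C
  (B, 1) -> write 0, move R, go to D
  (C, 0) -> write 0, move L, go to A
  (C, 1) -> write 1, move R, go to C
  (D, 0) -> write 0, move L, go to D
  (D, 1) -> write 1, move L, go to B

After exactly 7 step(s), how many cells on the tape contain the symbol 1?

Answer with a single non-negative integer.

Answer: 1

Derivation:
Step 1: in state A at pos -2, read 0 -> (A,0)->write 1,move R,goto B. Now: state=B, head=-1, tape[-3..0]=0110 (head:   ^)
Step 2: in state B at pos -1, read 1 -> (B,1)->write 0,move R,goto D. Now: state=D, head=0, tape[-3..1]=01000 (head:    ^)
Step 3: in state D at pos 0, read 0 -> (D,0)->write 0,move L,goto D. Now: state=D, head=-1, tape[-3..1]=01000 (head:   ^)
Step 4: in state D at pos -1, read 0 -> (D,0)->write 0,move L,goto D. Now: state=D, head=-2, tape[-3..1]=01000 (head:  ^)
Step 5: in state D at pos -2, read 1 -> (D,1)->write 1,move L,goto B. Now: state=B, head=-3, tape[-4..1]=001000 (head:  ^)
Step 6: in state B at pos -3, read 0 -> (B,0)->write 0,move L,goto C. Now: state=C, head=-4, tape[-5..1]=0001000 (head:  ^)
Step 7: in state C at pos -4, read 0 -> (C,0)->write 0,move L,goto A. Now: state=A, head=-5, tape[-6..1]=00001000 (head:  ^)
Cells containing 1 after step 7: {-2} -> 1 cell(s)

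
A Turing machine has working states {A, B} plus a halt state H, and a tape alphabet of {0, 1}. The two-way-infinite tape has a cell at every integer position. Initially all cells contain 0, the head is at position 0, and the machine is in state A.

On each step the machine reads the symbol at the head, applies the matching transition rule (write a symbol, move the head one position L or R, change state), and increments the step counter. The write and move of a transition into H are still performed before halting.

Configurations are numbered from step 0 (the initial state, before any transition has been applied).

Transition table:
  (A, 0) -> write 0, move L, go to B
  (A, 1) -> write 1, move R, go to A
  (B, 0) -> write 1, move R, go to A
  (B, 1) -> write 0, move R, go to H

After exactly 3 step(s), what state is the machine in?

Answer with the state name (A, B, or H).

Answer: B

Derivation:
Step 1: in state A at pos 0, read 0 -> (A,0)->write 0,move L,goto B. Now: state=B, head=-1, tape[-2..1]=0000 (head:  ^)
Step 2: in state B at pos -1, read 0 -> (B,0)->write 1,move R,goto A. Now: state=A, head=0, tape[-2..1]=0100 (head:   ^)
Step 3: in state A at pos 0, read 0 -> (A,0)->write 0,move L,goto B. Now: state=B, head=-1, tape[-2..1]=0100 (head:  ^)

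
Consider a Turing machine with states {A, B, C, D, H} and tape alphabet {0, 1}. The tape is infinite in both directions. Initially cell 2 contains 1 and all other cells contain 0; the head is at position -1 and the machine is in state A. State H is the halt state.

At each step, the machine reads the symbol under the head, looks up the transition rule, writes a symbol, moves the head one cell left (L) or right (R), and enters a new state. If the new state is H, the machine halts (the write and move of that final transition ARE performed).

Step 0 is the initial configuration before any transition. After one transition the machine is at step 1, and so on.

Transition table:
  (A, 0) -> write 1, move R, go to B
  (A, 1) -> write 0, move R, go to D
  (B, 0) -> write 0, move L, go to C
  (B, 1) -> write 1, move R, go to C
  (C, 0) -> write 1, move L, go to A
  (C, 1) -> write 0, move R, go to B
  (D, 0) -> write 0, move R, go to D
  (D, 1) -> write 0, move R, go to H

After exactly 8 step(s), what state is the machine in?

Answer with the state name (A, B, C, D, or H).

Step 1: in state A at pos -1, read 0 -> (A,0)->write 1,move R,goto B. Now: state=B, head=0, tape[-2..3]=010010 (head:   ^)
Step 2: in state B at pos 0, read 0 -> (B,0)->write 0,move L,goto C. Now: state=C, head=-1, tape[-2..3]=010010 (head:  ^)
Step 3: in state C at pos -1, read 1 -> (C,1)->write 0,move R,goto B. Now: state=B, head=0, tape[-2..3]=000010 (head:   ^)
Step 4: in state B at pos 0, read 0 -> (B,0)->write 0,move L,goto C. Now: state=C, head=-1, tape[-2..3]=000010 (head:  ^)
Step 5: in state C at pos -1, read 0 -> (C,0)->write 1,move L,goto A. Now: state=A, head=-2, tape[-3..3]=0010010 (head:  ^)
Step 6: in state A at pos -2, read 0 -> (A,0)->write 1,move R,goto B. Now: state=B, head=-1, tape[-3..3]=0110010 (head:   ^)
Step 7: in state B at pos -1, read 1 -> (B,1)->write 1,move R,goto C. Now: state=C, head=0, tape[-3..3]=0110010 (head:    ^)
Step 8: in state C at pos 0, read 0 -> (C,0)->write 1,move L,goto A. Now: state=A, head=-1, tape[-3..3]=0111010 (head:   ^)

Answer: A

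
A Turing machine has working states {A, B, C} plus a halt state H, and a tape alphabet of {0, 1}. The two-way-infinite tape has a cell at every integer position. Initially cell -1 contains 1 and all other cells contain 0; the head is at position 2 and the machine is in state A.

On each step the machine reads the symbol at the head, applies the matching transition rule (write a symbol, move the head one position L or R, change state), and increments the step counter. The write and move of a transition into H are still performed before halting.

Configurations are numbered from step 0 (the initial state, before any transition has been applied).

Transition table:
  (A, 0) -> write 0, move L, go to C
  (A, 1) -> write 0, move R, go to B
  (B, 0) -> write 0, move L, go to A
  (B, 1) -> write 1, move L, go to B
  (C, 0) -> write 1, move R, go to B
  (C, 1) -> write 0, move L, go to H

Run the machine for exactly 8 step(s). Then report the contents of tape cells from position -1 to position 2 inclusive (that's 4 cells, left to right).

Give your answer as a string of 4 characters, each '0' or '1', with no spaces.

Answer: 1100

Derivation:
Step 1: in state A at pos 2, read 0 -> (A,0)->write 0,move L,goto C. Now: state=C, head=1, tape[-2..3]=010000 (head:    ^)
Step 2: in state C at pos 1, read 0 -> (C,0)->write 1,move R,goto B. Now: state=B, head=2, tape[-2..3]=010100 (head:     ^)
Step 3: in state B at pos 2, read 0 -> (B,0)->write 0,move L,goto A. Now: state=A, head=1, tape[-2..3]=010100 (head:    ^)
Step 4: in state A at pos 1, read 1 -> (A,1)->write 0,move R,goto B. Now: state=B, head=2, tape[-2..3]=010000 (head:     ^)
Step 5: in state B at pos 2, read 0 -> (B,0)->write 0,move L,goto A. Now: state=A, head=1, tape[-2..3]=010000 (head:    ^)
Step 6: in state A at pos 1, read 0 -> (A,0)->write 0,move L,goto C. Now: state=C, head=0, tape[-2..3]=010000 (head:   ^)
Step 7: in state C at pos 0, read 0 -> (C,0)->write 1,move R,goto B. Now: state=B, head=1, tape[-2..3]=011000 (head:    ^)
Step 8: in state B at pos 1, read 0 -> (B,0)->write 0,move L,goto A. Now: state=A, head=0, tape[-2..3]=011000 (head:   ^)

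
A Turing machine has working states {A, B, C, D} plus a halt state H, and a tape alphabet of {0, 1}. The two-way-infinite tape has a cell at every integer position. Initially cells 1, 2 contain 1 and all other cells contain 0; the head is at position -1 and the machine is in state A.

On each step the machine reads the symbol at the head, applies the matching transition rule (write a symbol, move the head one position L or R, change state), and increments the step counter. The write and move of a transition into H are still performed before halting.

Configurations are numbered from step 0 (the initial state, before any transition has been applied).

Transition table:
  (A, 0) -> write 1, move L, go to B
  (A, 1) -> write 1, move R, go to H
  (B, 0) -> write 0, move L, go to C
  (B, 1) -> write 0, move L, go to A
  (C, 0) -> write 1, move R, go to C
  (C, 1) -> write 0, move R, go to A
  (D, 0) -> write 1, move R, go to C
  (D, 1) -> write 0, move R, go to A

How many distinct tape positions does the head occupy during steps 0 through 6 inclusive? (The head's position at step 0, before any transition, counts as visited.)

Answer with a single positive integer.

Step 1: in state A at pos -1, read 0 -> (A,0)->write 1,move L,goto B. Now: state=B, head=-2, tape[-3..3]=0010110 (head:  ^)
Step 2: in state B at pos -2, read 0 -> (B,0)->write 0,move L,goto C. Now: state=C, head=-3, tape[-4..3]=00010110 (head:  ^)
Step 3: in state C at pos -3, read 0 -> (C,0)->write 1,move R,goto C. Now: state=C, head=-2, tape[-4..3]=01010110 (head:   ^)
Step 4: in state C at pos -2, read 0 -> (C,0)->write 1,move R,goto C. Now: state=C, head=-1, tape[-4..3]=01110110 (head:    ^)
Step 5: in state C at pos -1, read 1 -> (C,1)->write 0,move R,goto A. Now: state=A, head=0, tape[-4..3]=01100110 (head:     ^)
Step 6: in state A at pos 0, read 0 -> (A,0)->write 1,move L,goto B. Now: state=B, head=-1, tape[-4..3]=01101110 (head:    ^)
Head positions at steps 0..6: starting at -1, distinct positions visited = {-3, -2, -1, 0} -> 4 position(s)

Answer: 4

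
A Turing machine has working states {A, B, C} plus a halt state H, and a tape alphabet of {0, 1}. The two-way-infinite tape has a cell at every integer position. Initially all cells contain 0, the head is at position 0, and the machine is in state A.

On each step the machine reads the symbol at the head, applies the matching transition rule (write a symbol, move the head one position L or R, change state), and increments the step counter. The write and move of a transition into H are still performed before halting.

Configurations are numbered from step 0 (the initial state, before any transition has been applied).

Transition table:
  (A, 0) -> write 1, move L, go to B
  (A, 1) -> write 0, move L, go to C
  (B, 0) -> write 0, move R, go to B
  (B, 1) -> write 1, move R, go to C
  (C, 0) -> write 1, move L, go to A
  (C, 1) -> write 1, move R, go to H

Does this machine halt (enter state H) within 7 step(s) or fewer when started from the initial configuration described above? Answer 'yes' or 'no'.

Step 1: in state A at pos 0, read 0 -> (A,0)->write 1,move L,goto B. Now: state=B, head=-1, tape[-2..1]=0010 (head:  ^)
Step 2: in state B at pos -1, read 0 -> (B,0)->write 0,move R,goto B. Now: state=B, head=0, tape[-2..1]=0010 (head:   ^)
Step 3: in state B at pos 0, read 1 -> (B,1)->write 1,move R,goto C. Now: state=C, head=1, tape[-2..2]=00100 (head:    ^)
Step 4: in state C at pos 1, read 0 -> (C,0)->write 1,move L,goto A. Now: state=A, head=0, tape[-2..2]=00110 (head:   ^)
Step 5: in state A at pos 0, read 1 -> (A,1)->write 0,move L,goto C. Now: state=C, head=-1, tape[-2..2]=00010 (head:  ^)
Step 6: in state C at pos -1, read 0 -> (C,0)->write 1,move L,goto A. Now: state=A, head=-2, tape[-3..2]=001010 (head:  ^)
Step 7: in state A at pos -2, read 0 -> (A,0)->write 1,move L,goto B. Now: state=B, head=-3, tape[-4..2]=0011010 (head:  ^)
After 7 step(s): state = B (not H) -> not halted within 7 -> no

Answer: no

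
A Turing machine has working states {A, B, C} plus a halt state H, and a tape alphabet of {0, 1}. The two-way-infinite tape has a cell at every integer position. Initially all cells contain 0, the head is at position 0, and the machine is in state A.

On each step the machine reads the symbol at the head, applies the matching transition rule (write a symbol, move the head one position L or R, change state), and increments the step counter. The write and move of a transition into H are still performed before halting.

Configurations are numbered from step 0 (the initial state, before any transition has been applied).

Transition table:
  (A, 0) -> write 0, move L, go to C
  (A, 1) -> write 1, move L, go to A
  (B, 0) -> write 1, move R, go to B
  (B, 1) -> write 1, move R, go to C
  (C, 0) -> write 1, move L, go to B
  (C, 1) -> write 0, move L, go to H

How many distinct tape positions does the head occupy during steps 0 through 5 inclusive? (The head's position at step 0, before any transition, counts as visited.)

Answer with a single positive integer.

Step 1: in state A at pos 0, read 0 -> (A,0)->write 0,move L,goto C. Now: state=C, head=-1, tape[-2..1]=0000 (head:  ^)
Step 2: in state C at pos -1, read 0 -> (C,0)->write 1,move L,goto B. Now: state=B, head=-2, tape[-3..1]=00100 (head:  ^)
Step 3: in state B at pos -2, read 0 -> (B,0)->write 1,move R,goto B. Now: state=B, head=-1, tape[-3..1]=01100 (head:   ^)
Step 4: in state B at pos -1, read 1 -> (B,1)->write 1,move R,goto C. Now: state=C, head=0, tape[-3..1]=01100 (head:    ^)
Step 5: in state C at pos 0, read 0 -> (C,0)->write 1,move L,goto B. Now: state=B, head=-1, tape[-3..1]=01110 (head:   ^)
Head positions at steps 0..5: starting at 0, distinct positions visited = {-2, -1, 0} -> 3 position(s)

Answer: 3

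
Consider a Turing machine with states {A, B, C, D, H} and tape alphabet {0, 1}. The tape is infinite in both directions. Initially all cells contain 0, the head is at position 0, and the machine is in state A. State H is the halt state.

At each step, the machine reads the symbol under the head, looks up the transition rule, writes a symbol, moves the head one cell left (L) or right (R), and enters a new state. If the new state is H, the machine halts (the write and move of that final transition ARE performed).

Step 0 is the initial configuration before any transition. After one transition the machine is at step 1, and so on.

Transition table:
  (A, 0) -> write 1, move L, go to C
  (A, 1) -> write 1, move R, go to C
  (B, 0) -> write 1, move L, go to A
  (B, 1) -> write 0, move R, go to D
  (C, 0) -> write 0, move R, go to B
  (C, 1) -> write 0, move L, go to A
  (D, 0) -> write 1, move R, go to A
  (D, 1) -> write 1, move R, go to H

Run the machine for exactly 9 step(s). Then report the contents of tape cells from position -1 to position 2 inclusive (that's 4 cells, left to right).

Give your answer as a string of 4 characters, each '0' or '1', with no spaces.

Step 1: in state A at pos 0, read 0 -> (A,0)->write 1,move L,goto C. Now: state=C, head=-1, tape[-2..1]=0010 (head:  ^)
Step 2: in state C at pos -1, read 0 -> (C,0)->write 0,move R,goto B. Now: state=B, head=0, tape[-2..1]=0010 (head:   ^)
Step 3: in state B at pos 0, read 1 -> (B,1)->write 0,move R,goto D. Now: state=D, head=1, tape[-2..2]=00000 (head:    ^)
Step 4: in state D at pos 1, read 0 -> (D,0)->write 1,move R,goto A. Now: state=A, head=2, tape[-2..3]=000100 (head:     ^)
Step 5: in state A at pos 2, read 0 -> (A,0)->write 1,move L,goto C. Now: state=C, head=1, tape[-2..3]=000110 (head:    ^)
Step 6: in state C at pos 1, read 1 -> (C,1)->write 0,move L,goto A. Now: state=A, head=0, tape[-2..3]=000010 (head:   ^)
Step 7: in state A at pos 0, read 0 -> (A,0)->write 1,move L,goto C. Now: state=C, head=-1, tape[-2..3]=001010 (head:  ^)
Step 8: in state C at pos -1, read 0 -> (C,0)->write 0,move R,goto B. Now: state=B, head=0, tape[-2..3]=001010 (head:   ^)
Step 9: in state B at pos 0, read 1 -> (B,1)->write 0,move R,goto D. Now: state=D, head=1, tape[-2..3]=000010 (head:    ^)

Answer: 0001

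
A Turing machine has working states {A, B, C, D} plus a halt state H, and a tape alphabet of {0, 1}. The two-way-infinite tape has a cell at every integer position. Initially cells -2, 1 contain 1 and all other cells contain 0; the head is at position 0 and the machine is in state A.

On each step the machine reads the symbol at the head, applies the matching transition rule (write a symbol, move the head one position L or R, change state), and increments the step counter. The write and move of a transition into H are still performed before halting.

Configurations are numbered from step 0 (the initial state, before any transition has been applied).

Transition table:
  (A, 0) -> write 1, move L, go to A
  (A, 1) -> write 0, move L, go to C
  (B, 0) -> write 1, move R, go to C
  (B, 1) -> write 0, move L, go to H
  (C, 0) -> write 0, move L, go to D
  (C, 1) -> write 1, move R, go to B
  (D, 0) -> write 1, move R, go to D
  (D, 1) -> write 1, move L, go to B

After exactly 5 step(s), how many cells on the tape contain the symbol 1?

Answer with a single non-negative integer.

Answer: 4

Derivation:
Step 1: in state A at pos 0, read 0 -> (A,0)->write 1,move L,goto A. Now: state=A, head=-1, tape[-3..2]=010110 (head:   ^)
Step 2: in state A at pos -1, read 0 -> (A,0)->write 1,move L,goto A. Now: state=A, head=-2, tape[-3..2]=011110 (head:  ^)
Step 3: in state A at pos -2, read 1 -> (A,1)->write 0,move L,goto C. Now: state=C, head=-3, tape[-4..2]=0001110 (head:  ^)
Step 4: in state C at pos -3, read 0 -> (C,0)->write 0,move L,goto D. Now: state=D, head=-4, tape[-5..2]=00001110 (head:  ^)
Step 5: in state D at pos -4, read 0 -> (D,0)->write 1,move R,goto D. Now: state=D, head=-3, tape[-5..2]=01001110 (head:   ^)
Cells containing 1 after step 5: {-4, -1, 0, 1} -> 4 cell(s)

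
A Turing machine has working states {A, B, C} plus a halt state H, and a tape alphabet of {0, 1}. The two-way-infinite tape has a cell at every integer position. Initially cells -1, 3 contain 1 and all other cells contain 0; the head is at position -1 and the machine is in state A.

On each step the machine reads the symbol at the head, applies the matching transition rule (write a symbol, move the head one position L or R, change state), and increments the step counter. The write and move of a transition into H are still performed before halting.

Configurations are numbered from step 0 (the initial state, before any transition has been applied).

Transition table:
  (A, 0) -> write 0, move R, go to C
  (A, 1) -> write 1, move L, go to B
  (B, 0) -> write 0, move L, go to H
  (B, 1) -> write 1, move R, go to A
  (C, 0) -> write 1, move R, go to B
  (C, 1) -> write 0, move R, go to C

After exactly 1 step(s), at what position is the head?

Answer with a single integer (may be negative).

Step 1: in state A at pos -1, read 1 -> (A,1)->write 1,move L,goto B. Now: state=B, head=-2, tape[-3..4]=00100010 (head:  ^)

Answer: -2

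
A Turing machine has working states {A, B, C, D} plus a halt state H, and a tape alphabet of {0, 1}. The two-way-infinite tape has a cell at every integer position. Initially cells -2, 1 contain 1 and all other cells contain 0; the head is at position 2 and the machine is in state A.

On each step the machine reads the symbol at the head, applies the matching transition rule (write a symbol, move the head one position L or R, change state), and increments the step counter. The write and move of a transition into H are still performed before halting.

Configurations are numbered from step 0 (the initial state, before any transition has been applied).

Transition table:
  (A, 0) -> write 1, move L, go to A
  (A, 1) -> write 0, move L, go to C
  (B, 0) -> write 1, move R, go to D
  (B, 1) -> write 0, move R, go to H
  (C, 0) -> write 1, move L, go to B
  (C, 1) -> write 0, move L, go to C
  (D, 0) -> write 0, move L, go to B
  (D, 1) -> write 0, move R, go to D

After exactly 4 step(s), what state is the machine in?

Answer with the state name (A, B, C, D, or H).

Answer: D

Derivation:
Step 1: in state A at pos 2, read 0 -> (A,0)->write 1,move L,goto A. Now: state=A, head=1, tape[-3..3]=0100110 (head:     ^)
Step 2: in state A at pos 1, read 1 -> (A,1)->write 0,move L,goto C. Now: state=C, head=0, tape[-3..3]=0100010 (head:    ^)
Step 3: in state C at pos 0, read 0 -> (C,0)->write 1,move L,goto B. Now: state=B, head=-1, tape[-3..3]=0101010 (head:   ^)
Step 4: in state B at pos -1, read 0 -> (B,0)->write 1,move R,goto D. Now: state=D, head=0, tape[-3..3]=0111010 (head:    ^)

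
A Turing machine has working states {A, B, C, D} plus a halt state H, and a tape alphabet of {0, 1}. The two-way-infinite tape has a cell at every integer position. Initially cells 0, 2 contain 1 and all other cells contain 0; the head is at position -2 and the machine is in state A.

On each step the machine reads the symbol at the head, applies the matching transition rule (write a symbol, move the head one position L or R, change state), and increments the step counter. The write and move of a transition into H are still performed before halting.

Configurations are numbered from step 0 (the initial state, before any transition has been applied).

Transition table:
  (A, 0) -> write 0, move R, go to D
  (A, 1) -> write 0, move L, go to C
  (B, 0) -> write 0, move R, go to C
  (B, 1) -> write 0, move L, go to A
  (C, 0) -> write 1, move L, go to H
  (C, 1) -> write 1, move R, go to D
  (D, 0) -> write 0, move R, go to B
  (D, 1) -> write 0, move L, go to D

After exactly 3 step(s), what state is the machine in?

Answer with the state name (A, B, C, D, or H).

Step 1: in state A at pos -2, read 0 -> (A,0)->write 0,move R,goto D. Now: state=D, head=-1, tape[-3..3]=0001010 (head:   ^)
Step 2: in state D at pos -1, read 0 -> (D,0)->write 0,move R,goto B. Now: state=B, head=0, tape[-3..3]=0001010 (head:    ^)
Step 3: in state B at pos 0, read 1 -> (B,1)->write 0,move L,goto A. Now: state=A, head=-1, tape[-3..3]=0000010 (head:   ^)

Answer: A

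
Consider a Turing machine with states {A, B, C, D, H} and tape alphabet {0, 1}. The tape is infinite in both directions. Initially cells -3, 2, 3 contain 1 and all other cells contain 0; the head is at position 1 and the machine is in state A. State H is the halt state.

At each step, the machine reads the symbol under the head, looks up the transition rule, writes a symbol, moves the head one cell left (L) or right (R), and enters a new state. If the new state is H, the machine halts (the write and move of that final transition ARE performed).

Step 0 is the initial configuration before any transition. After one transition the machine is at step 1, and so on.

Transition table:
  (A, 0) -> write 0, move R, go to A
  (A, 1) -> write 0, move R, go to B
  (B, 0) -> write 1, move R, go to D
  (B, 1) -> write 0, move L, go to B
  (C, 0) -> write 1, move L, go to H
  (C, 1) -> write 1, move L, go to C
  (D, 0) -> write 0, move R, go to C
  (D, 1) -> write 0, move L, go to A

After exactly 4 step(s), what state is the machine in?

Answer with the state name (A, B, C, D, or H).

Answer: D

Derivation:
Step 1: in state A at pos 1, read 0 -> (A,0)->write 0,move R,goto A. Now: state=A, head=2, tape[-4..4]=010000110 (head:       ^)
Step 2: in state A at pos 2, read 1 -> (A,1)->write 0,move R,goto B. Now: state=B, head=3, tape[-4..4]=010000010 (head:        ^)
Step 3: in state B at pos 3, read 1 -> (B,1)->write 0,move L,goto B. Now: state=B, head=2, tape[-4..4]=010000000 (head:       ^)
Step 4: in state B at pos 2, read 0 -> (B,0)->write 1,move R,goto D. Now: state=D, head=3, tape[-4..4]=010000100 (head:        ^)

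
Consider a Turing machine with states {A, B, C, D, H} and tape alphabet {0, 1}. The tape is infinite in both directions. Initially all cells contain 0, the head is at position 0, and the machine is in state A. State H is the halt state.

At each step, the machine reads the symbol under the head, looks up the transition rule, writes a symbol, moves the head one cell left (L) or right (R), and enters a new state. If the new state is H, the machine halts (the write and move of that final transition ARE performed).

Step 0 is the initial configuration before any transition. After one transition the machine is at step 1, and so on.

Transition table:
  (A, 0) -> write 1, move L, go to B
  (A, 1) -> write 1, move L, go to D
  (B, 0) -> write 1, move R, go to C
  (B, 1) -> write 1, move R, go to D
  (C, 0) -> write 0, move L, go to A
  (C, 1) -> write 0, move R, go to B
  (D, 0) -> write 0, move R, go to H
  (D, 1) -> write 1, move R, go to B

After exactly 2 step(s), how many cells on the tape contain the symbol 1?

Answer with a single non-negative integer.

Step 1: in state A at pos 0, read 0 -> (A,0)->write 1,move L,goto B. Now: state=B, head=-1, tape[-2..1]=0010 (head:  ^)
Step 2: in state B at pos -1, read 0 -> (B,0)->write 1,move R,goto C. Now: state=C, head=0, tape[-2..1]=0110 (head:   ^)
Cells containing 1 after step 2: {-1, 0} -> 2 cell(s)

Answer: 2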